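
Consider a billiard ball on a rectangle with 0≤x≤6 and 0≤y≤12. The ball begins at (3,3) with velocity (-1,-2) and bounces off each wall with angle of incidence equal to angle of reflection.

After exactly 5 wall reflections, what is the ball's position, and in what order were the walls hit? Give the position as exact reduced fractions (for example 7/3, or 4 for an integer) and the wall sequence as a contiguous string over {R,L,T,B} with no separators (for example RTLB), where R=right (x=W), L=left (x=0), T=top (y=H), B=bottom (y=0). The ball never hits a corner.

1. t=3/2 → B at (3/2,0); v=(-1,2)
2. t=3/2 → L at (0,3); v=(1,2)
3. t=9/2 → T at (9/2,12); v=(1,-2)
4. t=3/2 → R at (6,9); v=(-1,-2)
5. t=9/2 → B at (3/2,0); v=(-1,2)

Final position: (3/2,0)
Wall sequence: BLTRB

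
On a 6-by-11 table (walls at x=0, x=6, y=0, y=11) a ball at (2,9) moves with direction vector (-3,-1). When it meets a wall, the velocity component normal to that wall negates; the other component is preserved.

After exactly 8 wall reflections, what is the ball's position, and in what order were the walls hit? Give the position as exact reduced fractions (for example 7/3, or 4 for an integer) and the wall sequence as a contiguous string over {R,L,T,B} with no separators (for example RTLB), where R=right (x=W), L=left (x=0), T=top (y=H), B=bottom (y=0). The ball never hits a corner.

1. t=2/3 → L at (0,25/3); v=(3,-1)
2. t=2 → R at (6,19/3); v=(-3,-1)
3. t=2 → L at (0,13/3); v=(3,-1)
4. t=2 → R at (6,7/3); v=(-3,-1)
5. t=2 → L at (0,1/3); v=(3,-1)
6. t=1/3 → B at (1,0); v=(3,1)
7. t=5/3 → R at (6,5/3); v=(-3,1)
8. t=2 → L at (0,11/3); v=(3,1)

Final position: (0,11/3)
Wall sequence: LRLRLBRL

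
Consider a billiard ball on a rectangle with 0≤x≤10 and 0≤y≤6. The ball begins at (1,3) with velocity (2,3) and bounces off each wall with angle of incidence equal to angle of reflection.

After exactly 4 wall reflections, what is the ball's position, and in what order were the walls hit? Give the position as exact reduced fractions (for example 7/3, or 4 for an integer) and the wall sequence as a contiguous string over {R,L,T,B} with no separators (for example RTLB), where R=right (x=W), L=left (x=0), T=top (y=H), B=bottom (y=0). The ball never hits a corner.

1. t=1 → T at (3,6); v=(2,-3)
2. t=2 → B at (7,0); v=(2,3)
3. t=3/2 → R at (10,9/2); v=(-2,3)
4. t=1/2 → T at (9,6); v=(-2,-3)

Final position: (9,6)
Wall sequence: TBRT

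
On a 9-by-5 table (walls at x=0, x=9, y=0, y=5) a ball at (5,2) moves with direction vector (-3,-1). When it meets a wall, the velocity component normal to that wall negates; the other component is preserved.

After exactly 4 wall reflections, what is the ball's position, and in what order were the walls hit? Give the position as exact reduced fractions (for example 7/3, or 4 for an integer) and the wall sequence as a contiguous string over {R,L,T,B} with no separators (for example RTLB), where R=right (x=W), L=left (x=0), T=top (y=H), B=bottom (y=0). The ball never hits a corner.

Final position: (2,5)
Wall sequence: LBRT

1. t=5/3 → L at (0,1/3); v=(3,-1)
2. t=1/3 → B at (1,0); v=(3,1)
3. t=8/3 → R at (9,8/3); v=(-3,1)
4. t=7/3 → T at (2,5); v=(-3,-1)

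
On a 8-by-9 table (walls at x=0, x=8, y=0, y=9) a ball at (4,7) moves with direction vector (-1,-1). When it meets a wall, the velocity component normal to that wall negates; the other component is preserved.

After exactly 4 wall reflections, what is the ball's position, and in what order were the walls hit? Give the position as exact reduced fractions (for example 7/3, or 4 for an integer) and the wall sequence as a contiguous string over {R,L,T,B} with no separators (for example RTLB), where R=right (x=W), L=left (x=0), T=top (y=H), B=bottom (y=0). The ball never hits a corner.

Final position: (4,9)
Wall sequence: LBRT

1. t=4 → L at (0,3); v=(1,-1)
2. t=3 → B at (3,0); v=(1,1)
3. t=5 → R at (8,5); v=(-1,1)
4. t=4 → T at (4,9); v=(-1,-1)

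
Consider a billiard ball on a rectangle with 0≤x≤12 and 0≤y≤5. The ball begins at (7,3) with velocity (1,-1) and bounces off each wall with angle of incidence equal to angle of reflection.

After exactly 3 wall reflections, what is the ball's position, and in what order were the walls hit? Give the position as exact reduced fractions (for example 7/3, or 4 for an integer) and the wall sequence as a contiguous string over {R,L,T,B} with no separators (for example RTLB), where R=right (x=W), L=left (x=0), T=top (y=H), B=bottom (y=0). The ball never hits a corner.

1. t=3 → B at (10,0); v=(1,1)
2. t=2 → R at (12,2); v=(-1,1)
3. t=3 → T at (9,5); v=(-1,-1)

Final position: (9,5)
Wall sequence: BRT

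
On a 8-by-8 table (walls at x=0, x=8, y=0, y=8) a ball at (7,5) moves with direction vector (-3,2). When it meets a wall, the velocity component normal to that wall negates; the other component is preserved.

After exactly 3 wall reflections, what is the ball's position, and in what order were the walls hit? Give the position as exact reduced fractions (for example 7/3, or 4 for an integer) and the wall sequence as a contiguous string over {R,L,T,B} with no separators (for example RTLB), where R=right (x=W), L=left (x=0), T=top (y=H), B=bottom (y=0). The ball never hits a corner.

Final position: (8,1)
Wall sequence: TLR

1. t=3/2 → T at (5/2,8); v=(-3,-2)
2. t=5/6 → L at (0,19/3); v=(3,-2)
3. t=8/3 → R at (8,1); v=(-3,-2)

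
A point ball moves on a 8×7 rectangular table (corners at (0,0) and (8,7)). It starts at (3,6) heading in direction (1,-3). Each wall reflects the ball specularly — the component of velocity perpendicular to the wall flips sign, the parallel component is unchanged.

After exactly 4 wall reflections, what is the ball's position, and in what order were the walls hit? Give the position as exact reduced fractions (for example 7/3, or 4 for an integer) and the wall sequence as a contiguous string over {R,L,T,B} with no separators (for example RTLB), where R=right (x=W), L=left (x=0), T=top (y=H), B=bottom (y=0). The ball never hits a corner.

Final position: (19/3,0)
Wall sequence: BTRB

1. t=2 → B at (5,0); v=(1,3)
2. t=7/3 → T at (22/3,7); v=(1,-3)
3. t=2/3 → R at (8,5); v=(-1,-3)
4. t=5/3 → B at (19/3,0); v=(-1,3)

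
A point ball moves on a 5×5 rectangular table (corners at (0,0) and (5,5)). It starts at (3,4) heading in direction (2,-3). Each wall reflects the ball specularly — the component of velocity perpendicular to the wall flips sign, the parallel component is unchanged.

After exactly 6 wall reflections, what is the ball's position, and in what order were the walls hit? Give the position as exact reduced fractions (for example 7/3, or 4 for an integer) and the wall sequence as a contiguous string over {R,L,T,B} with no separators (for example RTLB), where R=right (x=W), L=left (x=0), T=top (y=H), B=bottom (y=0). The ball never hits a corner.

1. t=1 → R at (5,1); v=(-2,-3)
2. t=1/3 → B at (13/3,0); v=(-2,3)
3. t=5/3 → T at (1,5); v=(-2,-3)
4. t=1/2 → L at (0,7/2); v=(2,-3)
5. t=7/6 → B at (7/3,0); v=(2,3)
6. t=4/3 → R at (5,4); v=(-2,3)

Final position: (5,4)
Wall sequence: RBTLBR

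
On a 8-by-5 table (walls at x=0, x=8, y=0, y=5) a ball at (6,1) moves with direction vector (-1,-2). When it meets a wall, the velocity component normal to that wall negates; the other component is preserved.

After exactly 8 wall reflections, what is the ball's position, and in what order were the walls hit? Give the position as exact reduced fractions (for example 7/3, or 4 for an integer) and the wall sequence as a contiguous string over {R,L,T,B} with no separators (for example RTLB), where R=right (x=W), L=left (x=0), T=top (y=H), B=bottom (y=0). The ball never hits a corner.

Final position: (8,3)
Wall sequence: BTBLTBTR

1. t=1/2 → B at (11/2,0); v=(-1,2)
2. t=5/2 → T at (3,5); v=(-1,-2)
3. t=5/2 → B at (1/2,0); v=(-1,2)
4. t=1/2 → L at (0,1); v=(1,2)
5. t=2 → T at (2,5); v=(1,-2)
6. t=5/2 → B at (9/2,0); v=(1,2)
7. t=5/2 → T at (7,5); v=(1,-2)
8. t=1 → R at (8,3); v=(-1,-2)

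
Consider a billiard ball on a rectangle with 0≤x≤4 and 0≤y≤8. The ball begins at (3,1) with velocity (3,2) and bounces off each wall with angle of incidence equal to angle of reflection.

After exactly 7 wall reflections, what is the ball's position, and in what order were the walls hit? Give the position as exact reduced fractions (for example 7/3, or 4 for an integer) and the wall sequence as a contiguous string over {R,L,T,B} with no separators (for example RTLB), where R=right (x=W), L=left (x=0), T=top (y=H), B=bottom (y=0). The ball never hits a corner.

1. t=1/3 → R at (4,5/3); v=(-3,2)
2. t=4/3 → L at (0,13/3); v=(3,2)
3. t=4/3 → R at (4,7); v=(-3,2)
4. t=1/2 → T at (5/2,8); v=(-3,-2)
5. t=5/6 → L at (0,19/3); v=(3,-2)
6. t=4/3 → R at (4,11/3); v=(-3,-2)
7. t=4/3 → L at (0,1); v=(3,-2)

Final position: (0,1)
Wall sequence: RLRTLRL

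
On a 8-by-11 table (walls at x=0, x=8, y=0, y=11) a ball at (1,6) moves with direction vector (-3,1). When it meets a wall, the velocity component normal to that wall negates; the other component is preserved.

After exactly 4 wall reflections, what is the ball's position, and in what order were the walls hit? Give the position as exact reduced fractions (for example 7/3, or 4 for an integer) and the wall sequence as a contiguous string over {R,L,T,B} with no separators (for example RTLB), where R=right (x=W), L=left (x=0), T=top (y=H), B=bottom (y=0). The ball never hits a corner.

1. t=1/3 → L at (0,19/3); v=(3,1)
2. t=8/3 → R at (8,9); v=(-3,1)
3. t=2 → T at (2,11); v=(-3,-1)
4. t=2/3 → L at (0,31/3); v=(3,-1)

Final position: (0,31/3)
Wall sequence: LRTL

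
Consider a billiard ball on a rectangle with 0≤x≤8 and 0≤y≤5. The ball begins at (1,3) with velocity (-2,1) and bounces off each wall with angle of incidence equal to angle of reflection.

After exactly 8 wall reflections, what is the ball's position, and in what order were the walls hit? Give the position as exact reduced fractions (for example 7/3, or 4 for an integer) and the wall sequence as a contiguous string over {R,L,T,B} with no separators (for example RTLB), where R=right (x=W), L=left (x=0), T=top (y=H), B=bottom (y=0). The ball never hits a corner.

1. t=1/2 → L at (0,7/2); v=(2,1)
2. t=3/2 → T at (3,5); v=(2,-1)
3. t=5/2 → R at (8,5/2); v=(-2,-1)
4. t=5/2 → B at (3,0); v=(-2,1)
5. t=3/2 → L at (0,3/2); v=(2,1)
6. t=7/2 → T at (7,5); v=(2,-1)
7. t=1/2 → R at (8,9/2); v=(-2,-1)
8. t=4 → L at (0,1/2); v=(2,-1)

Final position: (0,1/2)
Wall sequence: LTRBLTRL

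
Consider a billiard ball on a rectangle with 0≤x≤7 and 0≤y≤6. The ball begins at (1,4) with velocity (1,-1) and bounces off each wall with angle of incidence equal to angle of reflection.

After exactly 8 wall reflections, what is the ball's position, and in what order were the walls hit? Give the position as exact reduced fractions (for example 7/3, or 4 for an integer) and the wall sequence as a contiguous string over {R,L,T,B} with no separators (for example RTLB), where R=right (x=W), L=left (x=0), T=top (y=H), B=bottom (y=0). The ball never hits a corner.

Final position: (0,1)
Wall sequence: BRTLBRTL

1. t=4 → B at (5,0); v=(1,1)
2. t=2 → R at (7,2); v=(-1,1)
3. t=4 → T at (3,6); v=(-1,-1)
4. t=3 → L at (0,3); v=(1,-1)
5. t=3 → B at (3,0); v=(1,1)
6. t=4 → R at (7,4); v=(-1,1)
7. t=2 → T at (5,6); v=(-1,-1)
8. t=5 → L at (0,1); v=(1,-1)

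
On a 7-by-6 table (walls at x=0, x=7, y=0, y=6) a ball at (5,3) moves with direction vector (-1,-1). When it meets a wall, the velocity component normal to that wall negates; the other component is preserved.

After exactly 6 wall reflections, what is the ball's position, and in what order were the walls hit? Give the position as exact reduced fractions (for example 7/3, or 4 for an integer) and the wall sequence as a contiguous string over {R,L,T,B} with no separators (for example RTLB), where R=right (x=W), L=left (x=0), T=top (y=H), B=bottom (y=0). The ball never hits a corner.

Final position: (0,4)
Wall sequence: BLTRBL

1. t=3 → B at (2,0); v=(-1,1)
2. t=2 → L at (0,2); v=(1,1)
3. t=4 → T at (4,6); v=(1,-1)
4. t=3 → R at (7,3); v=(-1,-1)
5. t=3 → B at (4,0); v=(-1,1)
6. t=4 → L at (0,4); v=(1,1)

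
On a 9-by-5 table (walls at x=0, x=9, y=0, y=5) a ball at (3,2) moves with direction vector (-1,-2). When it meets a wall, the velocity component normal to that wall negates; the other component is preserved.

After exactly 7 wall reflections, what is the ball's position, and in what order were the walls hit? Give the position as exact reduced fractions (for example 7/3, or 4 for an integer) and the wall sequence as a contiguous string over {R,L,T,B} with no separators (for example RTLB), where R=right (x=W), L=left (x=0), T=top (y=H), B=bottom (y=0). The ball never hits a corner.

Final position: (9,2)
Wall sequence: BLTBTBR

1. t=1 → B at (2,0); v=(-1,2)
2. t=2 → L at (0,4); v=(1,2)
3. t=1/2 → T at (1/2,5); v=(1,-2)
4. t=5/2 → B at (3,0); v=(1,2)
5. t=5/2 → T at (11/2,5); v=(1,-2)
6. t=5/2 → B at (8,0); v=(1,2)
7. t=1 → R at (9,2); v=(-1,2)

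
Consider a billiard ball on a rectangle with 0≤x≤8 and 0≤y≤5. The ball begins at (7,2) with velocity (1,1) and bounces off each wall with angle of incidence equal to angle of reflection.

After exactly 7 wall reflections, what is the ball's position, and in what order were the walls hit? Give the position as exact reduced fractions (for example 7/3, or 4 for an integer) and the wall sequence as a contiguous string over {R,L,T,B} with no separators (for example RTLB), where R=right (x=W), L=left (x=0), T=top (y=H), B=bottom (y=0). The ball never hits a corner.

1. t=1 → R at (8,3); v=(-1,1)
2. t=2 → T at (6,5); v=(-1,-1)
3. t=5 → B at (1,0); v=(-1,1)
4. t=1 → L at (0,1); v=(1,1)
5. t=4 → T at (4,5); v=(1,-1)
6. t=4 → R at (8,1); v=(-1,-1)
7. t=1 → B at (7,0); v=(-1,1)

Final position: (7,0)
Wall sequence: RTBLTRB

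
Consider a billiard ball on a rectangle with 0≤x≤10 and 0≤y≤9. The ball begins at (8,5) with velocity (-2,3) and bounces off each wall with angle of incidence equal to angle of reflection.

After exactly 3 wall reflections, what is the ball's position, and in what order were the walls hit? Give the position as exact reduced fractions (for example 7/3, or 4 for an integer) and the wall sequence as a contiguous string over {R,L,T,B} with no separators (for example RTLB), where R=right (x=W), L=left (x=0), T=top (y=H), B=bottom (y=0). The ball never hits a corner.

Final position: (2/3,0)
Wall sequence: TLB

1. t=4/3 → T at (16/3,9); v=(-2,-3)
2. t=8/3 → L at (0,1); v=(2,-3)
3. t=1/3 → B at (2/3,0); v=(2,3)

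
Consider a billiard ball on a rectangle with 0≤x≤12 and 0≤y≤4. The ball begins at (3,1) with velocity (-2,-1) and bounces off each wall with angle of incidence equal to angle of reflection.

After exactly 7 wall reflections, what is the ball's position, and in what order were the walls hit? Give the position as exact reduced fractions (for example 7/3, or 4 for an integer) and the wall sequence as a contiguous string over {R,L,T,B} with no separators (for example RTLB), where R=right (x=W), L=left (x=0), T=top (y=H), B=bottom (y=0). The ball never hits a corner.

Final position: (0,7/2)
Wall sequence: BLTRBTL

1. t=1 → B at (1,0); v=(-2,1)
2. t=1/2 → L at (0,1/2); v=(2,1)
3. t=7/2 → T at (7,4); v=(2,-1)
4. t=5/2 → R at (12,3/2); v=(-2,-1)
5. t=3/2 → B at (9,0); v=(-2,1)
6. t=4 → T at (1,4); v=(-2,-1)
7. t=1/2 → L at (0,7/2); v=(2,-1)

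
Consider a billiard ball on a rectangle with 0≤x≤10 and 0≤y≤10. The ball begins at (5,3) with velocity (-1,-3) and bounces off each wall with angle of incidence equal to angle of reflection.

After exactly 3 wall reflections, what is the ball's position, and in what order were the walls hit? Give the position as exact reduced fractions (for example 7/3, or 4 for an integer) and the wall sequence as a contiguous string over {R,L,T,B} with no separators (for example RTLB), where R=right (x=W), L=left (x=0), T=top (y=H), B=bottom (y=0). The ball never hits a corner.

1. t=1 → B at (4,0); v=(-1,3)
2. t=10/3 → T at (2/3,10); v=(-1,-3)
3. t=2/3 → L at (0,8); v=(1,-3)

Final position: (0,8)
Wall sequence: BTL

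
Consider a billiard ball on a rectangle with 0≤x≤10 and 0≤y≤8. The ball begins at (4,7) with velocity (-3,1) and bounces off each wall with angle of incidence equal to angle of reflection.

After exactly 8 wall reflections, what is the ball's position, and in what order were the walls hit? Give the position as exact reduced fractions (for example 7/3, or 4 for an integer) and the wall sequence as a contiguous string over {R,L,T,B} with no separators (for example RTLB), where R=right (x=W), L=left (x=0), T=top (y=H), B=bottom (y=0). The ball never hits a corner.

Final position: (7,8)
Wall sequence: TLRLBRLT

1. t=1 → T at (1,8); v=(-3,-1)
2. t=1/3 → L at (0,23/3); v=(3,-1)
3. t=10/3 → R at (10,13/3); v=(-3,-1)
4. t=10/3 → L at (0,1); v=(3,-1)
5. t=1 → B at (3,0); v=(3,1)
6. t=7/3 → R at (10,7/3); v=(-3,1)
7. t=10/3 → L at (0,17/3); v=(3,1)
8. t=7/3 → T at (7,8); v=(3,-1)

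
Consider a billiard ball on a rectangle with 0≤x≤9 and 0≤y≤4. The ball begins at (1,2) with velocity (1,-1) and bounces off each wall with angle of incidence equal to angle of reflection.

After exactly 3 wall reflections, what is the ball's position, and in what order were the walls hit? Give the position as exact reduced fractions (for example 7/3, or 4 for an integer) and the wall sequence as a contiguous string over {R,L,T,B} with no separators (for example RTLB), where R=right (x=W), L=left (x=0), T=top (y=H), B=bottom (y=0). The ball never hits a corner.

1. t=2 → B at (3,0); v=(1,1)
2. t=4 → T at (7,4); v=(1,-1)
3. t=2 → R at (9,2); v=(-1,-1)

Final position: (9,2)
Wall sequence: BTR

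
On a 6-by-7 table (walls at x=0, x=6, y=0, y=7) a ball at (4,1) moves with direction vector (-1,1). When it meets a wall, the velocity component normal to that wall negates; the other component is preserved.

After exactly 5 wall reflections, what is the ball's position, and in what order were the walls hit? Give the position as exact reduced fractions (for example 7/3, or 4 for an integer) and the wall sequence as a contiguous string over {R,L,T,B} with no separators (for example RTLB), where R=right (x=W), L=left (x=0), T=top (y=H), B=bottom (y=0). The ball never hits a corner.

1. t=4 → L at (0,5); v=(1,1)
2. t=2 → T at (2,7); v=(1,-1)
3. t=4 → R at (6,3); v=(-1,-1)
4. t=3 → B at (3,0); v=(-1,1)
5. t=3 → L at (0,3); v=(1,1)

Final position: (0,3)
Wall sequence: LTRBL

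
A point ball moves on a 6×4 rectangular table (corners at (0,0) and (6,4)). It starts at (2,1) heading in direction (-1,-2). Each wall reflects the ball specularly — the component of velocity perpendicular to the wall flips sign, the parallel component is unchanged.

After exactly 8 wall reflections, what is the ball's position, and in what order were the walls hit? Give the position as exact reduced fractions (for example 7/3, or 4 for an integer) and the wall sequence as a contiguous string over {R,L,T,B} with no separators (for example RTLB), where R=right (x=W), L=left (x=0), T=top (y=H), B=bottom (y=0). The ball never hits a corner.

Final position: (7/2,4)
Wall sequence: BLTBTRBT

1. t=1/2 → B at (3/2,0); v=(-1,2)
2. t=3/2 → L at (0,3); v=(1,2)
3. t=1/2 → T at (1/2,4); v=(1,-2)
4. t=2 → B at (5/2,0); v=(1,2)
5. t=2 → T at (9/2,4); v=(1,-2)
6. t=3/2 → R at (6,1); v=(-1,-2)
7. t=1/2 → B at (11/2,0); v=(-1,2)
8. t=2 → T at (7/2,4); v=(-1,-2)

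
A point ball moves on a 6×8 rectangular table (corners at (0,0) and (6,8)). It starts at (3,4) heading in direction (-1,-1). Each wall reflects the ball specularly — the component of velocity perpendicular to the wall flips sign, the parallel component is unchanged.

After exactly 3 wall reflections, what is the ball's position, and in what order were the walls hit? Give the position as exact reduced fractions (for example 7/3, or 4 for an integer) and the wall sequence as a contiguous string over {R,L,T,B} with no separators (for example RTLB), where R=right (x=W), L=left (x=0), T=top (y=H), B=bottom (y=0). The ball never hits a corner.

Final position: (6,5)
Wall sequence: LBR

1. t=3 → L at (0,1); v=(1,-1)
2. t=1 → B at (1,0); v=(1,1)
3. t=5 → R at (6,5); v=(-1,1)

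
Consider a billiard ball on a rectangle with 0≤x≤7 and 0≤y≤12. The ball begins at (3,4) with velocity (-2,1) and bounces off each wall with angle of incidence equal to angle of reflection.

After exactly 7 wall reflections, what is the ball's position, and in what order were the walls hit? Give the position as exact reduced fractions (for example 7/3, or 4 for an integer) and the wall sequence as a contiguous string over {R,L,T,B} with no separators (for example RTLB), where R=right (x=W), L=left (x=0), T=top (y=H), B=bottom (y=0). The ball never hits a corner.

Final position: (7,1)
Wall sequence: LRTLRLR

1. t=3/2 → L at (0,11/2); v=(2,1)
2. t=7/2 → R at (7,9); v=(-2,1)
3. t=3 → T at (1,12); v=(-2,-1)
4. t=1/2 → L at (0,23/2); v=(2,-1)
5. t=7/2 → R at (7,8); v=(-2,-1)
6. t=7/2 → L at (0,9/2); v=(2,-1)
7. t=7/2 → R at (7,1); v=(-2,-1)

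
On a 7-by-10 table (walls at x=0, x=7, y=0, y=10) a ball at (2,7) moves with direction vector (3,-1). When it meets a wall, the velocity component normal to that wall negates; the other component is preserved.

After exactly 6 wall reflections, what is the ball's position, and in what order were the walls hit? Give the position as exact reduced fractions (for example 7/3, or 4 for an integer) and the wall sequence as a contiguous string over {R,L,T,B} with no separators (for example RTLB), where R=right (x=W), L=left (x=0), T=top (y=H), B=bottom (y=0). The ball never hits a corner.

Final position: (7,4)
Wall sequence: RLRBLR

1. t=5/3 → R at (7,16/3); v=(-3,-1)
2. t=7/3 → L at (0,3); v=(3,-1)
3. t=7/3 → R at (7,2/3); v=(-3,-1)
4. t=2/3 → B at (5,0); v=(-3,1)
5. t=5/3 → L at (0,5/3); v=(3,1)
6. t=7/3 → R at (7,4); v=(-3,1)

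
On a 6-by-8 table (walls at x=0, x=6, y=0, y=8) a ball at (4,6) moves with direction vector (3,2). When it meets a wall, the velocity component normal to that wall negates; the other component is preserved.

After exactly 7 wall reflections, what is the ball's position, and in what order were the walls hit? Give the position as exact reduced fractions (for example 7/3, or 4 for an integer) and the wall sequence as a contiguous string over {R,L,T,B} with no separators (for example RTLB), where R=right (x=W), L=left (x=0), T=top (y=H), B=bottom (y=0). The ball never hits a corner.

1. t=2/3 → R at (6,22/3); v=(-3,2)
2. t=1/3 → T at (5,8); v=(-3,-2)
3. t=5/3 → L at (0,14/3); v=(3,-2)
4. t=2 → R at (6,2/3); v=(-3,-2)
5. t=1/3 → B at (5,0); v=(-3,2)
6. t=5/3 → L at (0,10/3); v=(3,2)
7. t=2 → R at (6,22/3); v=(-3,2)

Final position: (6,22/3)
Wall sequence: RTLRBLR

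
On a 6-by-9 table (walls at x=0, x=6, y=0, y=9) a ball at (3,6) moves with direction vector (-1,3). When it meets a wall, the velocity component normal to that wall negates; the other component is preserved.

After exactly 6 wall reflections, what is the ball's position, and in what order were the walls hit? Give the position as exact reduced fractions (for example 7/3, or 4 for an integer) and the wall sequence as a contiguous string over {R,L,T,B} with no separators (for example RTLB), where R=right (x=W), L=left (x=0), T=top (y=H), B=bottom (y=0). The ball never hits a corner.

1. t=1 → T at (2,9); v=(-1,-3)
2. t=2 → L at (0,3); v=(1,-3)
3. t=1 → B at (1,0); v=(1,3)
4. t=3 → T at (4,9); v=(1,-3)
5. t=2 → R at (6,3); v=(-1,-3)
6. t=1 → B at (5,0); v=(-1,3)

Final position: (5,0)
Wall sequence: TLBTRB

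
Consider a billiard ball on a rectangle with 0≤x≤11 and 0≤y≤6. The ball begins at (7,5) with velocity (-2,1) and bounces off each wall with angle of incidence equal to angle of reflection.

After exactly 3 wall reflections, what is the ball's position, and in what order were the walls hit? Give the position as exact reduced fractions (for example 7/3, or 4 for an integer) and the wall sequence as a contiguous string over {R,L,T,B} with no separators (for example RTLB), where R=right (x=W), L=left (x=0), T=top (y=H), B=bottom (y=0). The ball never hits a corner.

Final position: (7,0)
Wall sequence: TLB

1. t=1 → T at (5,6); v=(-2,-1)
2. t=5/2 → L at (0,7/2); v=(2,-1)
3. t=7/2 → B at (7,0); v=(2,1)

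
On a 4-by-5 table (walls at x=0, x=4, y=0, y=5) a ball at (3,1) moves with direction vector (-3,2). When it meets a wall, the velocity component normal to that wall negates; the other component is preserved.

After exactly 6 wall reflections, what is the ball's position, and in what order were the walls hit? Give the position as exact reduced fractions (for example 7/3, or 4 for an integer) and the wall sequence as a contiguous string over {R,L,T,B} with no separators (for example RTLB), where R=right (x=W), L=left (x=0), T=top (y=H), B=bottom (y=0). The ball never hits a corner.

Final position: (4,1)
Wall sequence: LTRLBR

1. t=1 → L at (0,3); v=(3,2)
2. t=1 → T at (3,5); v=(3,-2)
3. t=1/3 → R at (4,13/3); v=(-3,-2)
4. t=4/3 → L at (0,5/3); v=(3,-2)
5. t=5/6 → B at (5/2,0); v=(3,2)
6. t=1/2 → R at (4,1); v=(-3,2)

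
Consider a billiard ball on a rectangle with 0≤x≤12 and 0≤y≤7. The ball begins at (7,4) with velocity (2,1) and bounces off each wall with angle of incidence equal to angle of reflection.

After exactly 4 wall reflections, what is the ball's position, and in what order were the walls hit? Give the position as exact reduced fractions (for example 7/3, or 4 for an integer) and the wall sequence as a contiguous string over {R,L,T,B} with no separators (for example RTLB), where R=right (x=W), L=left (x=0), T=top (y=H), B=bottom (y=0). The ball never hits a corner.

1. t=5/2 → R at (12,13/2); v=(-2,1)
2. t=1/2 → T at (11,7); v=(-2,-1)
3. t=11/2 → L at (0,3/2); v=(2,-1)
4. t=3/2 → B at (3,0); v=(2,1)

Final position: (3,0)
Wall sequence: RTLB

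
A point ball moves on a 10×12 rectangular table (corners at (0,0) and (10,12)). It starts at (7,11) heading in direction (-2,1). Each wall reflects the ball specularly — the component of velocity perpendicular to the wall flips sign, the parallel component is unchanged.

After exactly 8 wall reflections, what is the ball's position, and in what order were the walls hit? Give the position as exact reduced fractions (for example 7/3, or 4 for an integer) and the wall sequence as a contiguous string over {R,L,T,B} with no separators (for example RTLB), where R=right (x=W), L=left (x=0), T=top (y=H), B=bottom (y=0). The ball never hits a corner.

1. t=1 → T at (5,12); v=(-2,-1)
2. t=5/2 → L at (0,19/2); v=(2,-1)
3. t=5 → R at (10,9/2); v=(-2,-1)
4. t=9/2 → B at (1,0); v=(-2,1)
5. t=1/2 → L at (0,1/2); v=(2,1)
6. t=5 → R at (10,11/2); v=(-2,1)
7. t=5 → L at (0,21/2); v=(2,1)
8. t=3/2 → T at (3,12); v=(2,-1)

Final position: (3,12)
Wall sequence: TLRBLRLT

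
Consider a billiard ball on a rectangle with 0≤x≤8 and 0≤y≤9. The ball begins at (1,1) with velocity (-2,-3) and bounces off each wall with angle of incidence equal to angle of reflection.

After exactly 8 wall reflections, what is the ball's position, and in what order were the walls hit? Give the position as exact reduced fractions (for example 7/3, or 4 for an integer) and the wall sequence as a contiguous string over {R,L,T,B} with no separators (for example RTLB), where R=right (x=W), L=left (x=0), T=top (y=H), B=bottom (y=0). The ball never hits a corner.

1. t=1/3 → B at (1/3,0); v=(-2,3)
2. t=1/6 → L at (0,1/2); v=(2,3)
3. t=17/6 → T at (17/3,9); v=(2,-3)
4. t=7/6 → R at (8,11/2); v=(-2,-3)
5. t=11/6 → B at (13/3,0); v=(-2,3)
6. t=13/6 → L at (0,13/2); v=(2,3)
7. t=5/6 → T at (5/3,9); v=(2,-3)
8. t=3 → B at (23/3,0); v=(2,3)

Final position: (23/3,0)
Wall sequence: BLTRBLTB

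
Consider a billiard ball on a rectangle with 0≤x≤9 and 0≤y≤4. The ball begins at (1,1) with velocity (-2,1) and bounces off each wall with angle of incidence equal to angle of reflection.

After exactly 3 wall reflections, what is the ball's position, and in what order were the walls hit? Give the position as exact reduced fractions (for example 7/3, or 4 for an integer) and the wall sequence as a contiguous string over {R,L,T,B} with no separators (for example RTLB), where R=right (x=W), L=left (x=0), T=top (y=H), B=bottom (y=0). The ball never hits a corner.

1. t=1/2 → L at (0,3/2); v=(2,1)
2. t=5/2 → T at (5,4); v=(2,-1)
3. t=2 → R at (9,2); v=(-2,-1)

Final position: (9,2)
Wall sequence: LTR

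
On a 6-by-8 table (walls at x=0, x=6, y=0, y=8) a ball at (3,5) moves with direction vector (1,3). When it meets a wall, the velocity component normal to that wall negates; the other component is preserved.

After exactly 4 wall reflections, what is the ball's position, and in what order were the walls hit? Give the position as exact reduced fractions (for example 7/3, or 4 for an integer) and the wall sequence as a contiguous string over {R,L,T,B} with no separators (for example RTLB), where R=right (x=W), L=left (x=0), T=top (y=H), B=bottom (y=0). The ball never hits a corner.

Final position: (8/3,8)
Wall sequence: TRBT

1. t=1 → T at (4,8); v=(1,-3)
2. t=2 → R at (6,2); v=(-1,-3)
3. t=2/3 → B at (16/3,0); v=(-1,3)
4. t=8/3 → T at (8/3,8); v=(-1,-3)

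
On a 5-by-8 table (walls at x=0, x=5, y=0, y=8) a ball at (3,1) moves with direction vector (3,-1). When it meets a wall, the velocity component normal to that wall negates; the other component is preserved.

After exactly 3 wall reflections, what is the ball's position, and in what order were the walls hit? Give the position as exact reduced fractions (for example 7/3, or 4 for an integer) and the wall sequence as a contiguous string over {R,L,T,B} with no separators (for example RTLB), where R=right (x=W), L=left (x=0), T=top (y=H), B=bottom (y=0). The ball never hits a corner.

1. t=2/3 → R at (5,1/3); v=(-3,-1)
2. t=1/3 → B at (4,0); v=(-3,1)
3. t=4/3 → L at (0,4/3); v=(3,1)

Final position: (0,4/3)
Wall sequence: RBL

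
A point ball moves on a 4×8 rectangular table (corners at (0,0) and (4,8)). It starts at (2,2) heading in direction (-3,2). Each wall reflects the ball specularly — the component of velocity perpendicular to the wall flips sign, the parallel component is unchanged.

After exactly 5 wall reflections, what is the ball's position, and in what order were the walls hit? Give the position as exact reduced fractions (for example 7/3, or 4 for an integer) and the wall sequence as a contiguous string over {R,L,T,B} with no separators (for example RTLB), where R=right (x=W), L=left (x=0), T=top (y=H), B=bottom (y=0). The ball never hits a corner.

Final position: (4,14/3)
Wall sequence: LRTLR

1. t=2/3 → L at (0,10/3); v=(3,2)
2. t=4/3 → R at (4,6); v=(-3,2)
3. t=1 → T at (1,8); v=(-3,-2)
4. t=1/3 → L at (0,22/3); v=(3,-2)
5. t=4/3 → R at (4,14/3); v=(-3,-2)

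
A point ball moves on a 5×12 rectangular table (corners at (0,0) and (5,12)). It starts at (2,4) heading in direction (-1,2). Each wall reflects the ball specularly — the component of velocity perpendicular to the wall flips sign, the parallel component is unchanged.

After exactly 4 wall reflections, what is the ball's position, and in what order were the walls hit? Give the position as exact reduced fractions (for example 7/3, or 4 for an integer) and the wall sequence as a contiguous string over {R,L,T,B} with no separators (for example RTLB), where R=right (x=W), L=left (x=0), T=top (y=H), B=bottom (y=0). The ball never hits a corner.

Final position: (2,0)
Wall sequence: LTRB

1. t=2 → L at (0,8); v=(1,2)
2. t=2 → T at (2,12); v=(1,-2)
3. t=3 → R at (5,6); v=(-1,-2)
4. t=3 → B at (2,0); v=(-1,2)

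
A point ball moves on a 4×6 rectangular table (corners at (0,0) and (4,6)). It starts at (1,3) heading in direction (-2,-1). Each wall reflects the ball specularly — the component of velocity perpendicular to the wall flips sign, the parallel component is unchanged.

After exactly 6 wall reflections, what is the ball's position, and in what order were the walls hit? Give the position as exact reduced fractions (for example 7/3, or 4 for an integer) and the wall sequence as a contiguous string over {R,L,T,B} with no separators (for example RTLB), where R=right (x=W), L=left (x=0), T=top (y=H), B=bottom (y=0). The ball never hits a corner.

1. t=1/2 → L at (0,5/2); v=(2,-1)
2. t=2 → R at (4,1/2); v=(-2,-1)
3. t=1/2 → B at (3,0); v=(-2,1)
4. t=3/2 → L at (0,3/2); v=(2,1)
5. t=2 → R at (4,7/2); v=(-2,1)
6. t=2 → L at (0,11/2); v=(2,1)

Final position: (0,11/2)
Wall sequence: LRBLRL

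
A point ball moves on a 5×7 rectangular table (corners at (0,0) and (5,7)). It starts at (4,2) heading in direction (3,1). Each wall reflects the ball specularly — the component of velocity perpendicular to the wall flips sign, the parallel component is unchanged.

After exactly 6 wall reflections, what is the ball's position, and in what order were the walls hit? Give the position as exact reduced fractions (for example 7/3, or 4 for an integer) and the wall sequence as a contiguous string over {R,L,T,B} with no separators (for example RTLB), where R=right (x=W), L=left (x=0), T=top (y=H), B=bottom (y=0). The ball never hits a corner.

Final position: (5,5)
Wall sequence: RLRTLR

1. t=1/3 → R at (5,7/3); v=(-3,1)
2. t=5/3 → L at (0,4); v=(3,1)
3. t=5/3 → R at (5,17/3); v=(-3,1)
4. t=4/3 → T at (1,7); v=(-3,-1)
5. t=1/3 → L at (0,20/3); v=(3,-1)
6. t=5/3 → R at (5,5); v=(-3,-1)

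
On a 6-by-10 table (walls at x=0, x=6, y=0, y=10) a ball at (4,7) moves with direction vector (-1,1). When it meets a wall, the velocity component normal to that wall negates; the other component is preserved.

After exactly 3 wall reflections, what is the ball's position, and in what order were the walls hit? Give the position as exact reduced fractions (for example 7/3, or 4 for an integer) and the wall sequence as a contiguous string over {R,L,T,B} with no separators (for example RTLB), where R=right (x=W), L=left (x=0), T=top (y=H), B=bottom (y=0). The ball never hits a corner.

Final position: (6,3)
Wall sequence: TLR

1. t=3 → T at (1,10); v=(-1,-1)
2. t=1 → L at (0,9); v=(1,-1)
3. t=6 → R at (6,3); v=(-1,-1)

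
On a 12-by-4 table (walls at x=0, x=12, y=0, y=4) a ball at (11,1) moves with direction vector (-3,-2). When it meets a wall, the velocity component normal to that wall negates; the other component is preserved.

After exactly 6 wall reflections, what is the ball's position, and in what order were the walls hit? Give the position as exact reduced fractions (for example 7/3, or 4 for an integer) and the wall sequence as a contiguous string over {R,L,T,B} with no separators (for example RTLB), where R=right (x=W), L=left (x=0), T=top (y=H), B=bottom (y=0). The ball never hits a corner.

Final position: (12,5/3)
Wall sequence: BTLBTR

1. t=1/2 → B at (19/2,0); v=(-3,2)
2. t=2 → T at (7/2,4); v=(-3,-2)
3. t=7/6 → L at (0,5/3); v=(3,-2)
4. t=5/6 → B at (5/2,0); v=(3,2)
5. t=2 → T at (17/2,4); v=(3,-2)
6. t=7/6 → R at (12,5/3); v=(-3,-2)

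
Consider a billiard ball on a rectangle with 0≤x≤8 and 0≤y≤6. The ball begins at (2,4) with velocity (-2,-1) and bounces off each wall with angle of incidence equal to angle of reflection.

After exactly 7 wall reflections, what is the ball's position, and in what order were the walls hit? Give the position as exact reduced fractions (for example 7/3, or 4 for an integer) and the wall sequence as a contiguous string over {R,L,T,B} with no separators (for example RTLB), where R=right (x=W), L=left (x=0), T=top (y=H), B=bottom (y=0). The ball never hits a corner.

Final position: (2,0)
Wall sequence: LBRLTRB

1. t=1 → L at (0,3); v=(2,-1)
2. t=3 → B at (6,0); v=(2,1)
3. t=1 → R at (8,1); v=(-2,1)
4. t=4 → L at (0,5); v=(2,1)
5. t=1 → T at (2,6); v=(2,-1)
6. t=3 → R at (8,3); v=(-2,-1)
7. t=3 → B at (2,0); v=(-2,1)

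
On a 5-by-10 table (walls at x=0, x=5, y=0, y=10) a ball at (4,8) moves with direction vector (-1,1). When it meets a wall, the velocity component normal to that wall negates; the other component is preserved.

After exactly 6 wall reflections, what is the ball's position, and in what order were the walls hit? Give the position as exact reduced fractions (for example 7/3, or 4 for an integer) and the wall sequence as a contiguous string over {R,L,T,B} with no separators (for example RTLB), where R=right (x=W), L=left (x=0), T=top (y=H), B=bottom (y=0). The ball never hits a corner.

1. t=2 → T at (2,10); v=(-1,-1)
2. t=2 → L at (0,8); v=(1,-1)
3. t=5 → R at (5,3); v=(-1,-1)
4. t=3 → B at (2,0); v=(-1,1)
5. t=2 → L at (0,2); v=(1,1)
6. t=5 → R at (5,7); v=(-1,1)

Final position: (5,7)
Wall sequence: TLRBLR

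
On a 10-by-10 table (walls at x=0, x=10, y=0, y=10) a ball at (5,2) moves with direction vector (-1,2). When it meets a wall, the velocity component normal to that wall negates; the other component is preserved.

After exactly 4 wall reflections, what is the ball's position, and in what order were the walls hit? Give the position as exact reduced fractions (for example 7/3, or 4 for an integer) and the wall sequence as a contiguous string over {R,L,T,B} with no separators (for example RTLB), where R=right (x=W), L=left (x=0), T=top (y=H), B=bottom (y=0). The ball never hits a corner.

1. t=4 → T at (1,10); v=(-1,-2)
2. t=1 → L at (0,8); v=(1,-2)
3. t=4 → B at (4,0); v=(1,2)
4. t=5 → T at (9,10); v=(1,-2)

Final position: (9,10)
Wall sequence: TLBT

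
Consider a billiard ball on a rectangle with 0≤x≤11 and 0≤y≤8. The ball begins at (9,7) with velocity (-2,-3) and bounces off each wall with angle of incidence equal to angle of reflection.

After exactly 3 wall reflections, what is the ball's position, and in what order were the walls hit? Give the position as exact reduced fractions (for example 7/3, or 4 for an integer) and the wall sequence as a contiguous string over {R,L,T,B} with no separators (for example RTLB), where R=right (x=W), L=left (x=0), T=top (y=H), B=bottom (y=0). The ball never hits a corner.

1. t=7/3 → B at (13/3,0); v=(-2,3)
2. t=13/6 → L at (0,13/2); v=(2,3)
3. t=1/2 → T at (1,8); v=(2,-3)

Final position: (1,8)
Wall sequence: BLT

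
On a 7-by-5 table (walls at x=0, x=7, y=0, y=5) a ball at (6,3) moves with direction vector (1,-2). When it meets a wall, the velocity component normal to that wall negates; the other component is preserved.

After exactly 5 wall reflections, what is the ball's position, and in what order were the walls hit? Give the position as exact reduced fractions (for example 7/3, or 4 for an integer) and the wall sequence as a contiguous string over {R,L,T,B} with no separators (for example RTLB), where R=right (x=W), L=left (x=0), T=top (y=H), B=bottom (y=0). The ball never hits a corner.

Final position: (0,3)
Wall sequence: RBTBL

1. t=1 → R at (7,1); v=(-1,-2)
2. t=1/2 → B at (13/2,0); v=(-1,2)
3. t=5/2 → T at (4,5); v=(-1,-2)
4. t=5/2 → B at (3/2,0); v=(-1,2)
5. t=3/2 → L at (0,3); v=(1,2)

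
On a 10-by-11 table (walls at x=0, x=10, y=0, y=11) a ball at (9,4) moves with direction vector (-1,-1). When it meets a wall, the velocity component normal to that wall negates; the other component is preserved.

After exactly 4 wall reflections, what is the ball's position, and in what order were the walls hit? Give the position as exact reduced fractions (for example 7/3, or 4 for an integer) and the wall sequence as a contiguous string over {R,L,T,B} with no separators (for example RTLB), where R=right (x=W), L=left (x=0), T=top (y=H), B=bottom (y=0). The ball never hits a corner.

Final position: (10,7)
Wall sequence: BLTR

1. t=4 → B at (5,0); v=(-1,1)
2. t=5 → L at (0,5); v=(1,1)
3. t=6 → T at (6,11); v=(1,-1)
4. t=4 → R at (10,7); v=(-1,-1)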